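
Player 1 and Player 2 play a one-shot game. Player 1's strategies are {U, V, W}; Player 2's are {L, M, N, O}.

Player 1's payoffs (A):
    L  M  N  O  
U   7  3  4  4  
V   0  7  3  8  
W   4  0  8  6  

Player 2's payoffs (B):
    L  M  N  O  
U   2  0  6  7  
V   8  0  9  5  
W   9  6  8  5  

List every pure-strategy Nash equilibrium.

None

Check mutual best responses: a cell is a NE iff neither player can gain by unilaterally deviating.
Player 1's best responses — vs L: U (payoff 7); vs M: V (payoff 7); vs N: W (payoff 8); vs O: V (payoff 8).
Player 2's best responses — vs U: O (payoff 7); vs V: N (payoff 9); vs W: L (payoff 9).
No cell has both players best-responding. For instance, Player 1's best reply to M is V, but against V Player 2 prefers N over M.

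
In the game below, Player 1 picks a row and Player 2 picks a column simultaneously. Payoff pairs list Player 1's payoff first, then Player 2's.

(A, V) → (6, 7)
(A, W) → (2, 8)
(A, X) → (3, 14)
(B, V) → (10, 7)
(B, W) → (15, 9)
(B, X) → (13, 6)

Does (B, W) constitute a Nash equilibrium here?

Holding Player 2 at W: Player 1 gets 15 from B, versus 2 from A. No profitable deviation for Player 1.
Holding Player 1 at B: Player 2 gets 9 from W, versus 7 from V, 6 from X. No profitable deviation for Player 2 either.

Yes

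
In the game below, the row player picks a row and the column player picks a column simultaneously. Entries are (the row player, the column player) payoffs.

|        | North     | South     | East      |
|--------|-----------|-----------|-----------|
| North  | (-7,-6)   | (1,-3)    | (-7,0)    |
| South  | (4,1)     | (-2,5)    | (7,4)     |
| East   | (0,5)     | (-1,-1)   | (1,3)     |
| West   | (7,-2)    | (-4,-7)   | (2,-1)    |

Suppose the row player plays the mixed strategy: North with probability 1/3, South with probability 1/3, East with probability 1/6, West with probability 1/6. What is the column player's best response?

The column player's best reply maximizes expected payoff against the mix.
North: (1/3)·(-6) + (1/3)·1 + (1/6)·5 + (1/6)·(-2) = -7/6
South: (1/3)·(-3) + (1/3)·5 + (1/6)·(-1) + (1/6)·(-7) = -2/3
East: (1/3)·0 + (1/3)·4 + (1/6)·3 + (1/6)·(-1) = 5/3
Highest expected payoff is 5/3, from East.

East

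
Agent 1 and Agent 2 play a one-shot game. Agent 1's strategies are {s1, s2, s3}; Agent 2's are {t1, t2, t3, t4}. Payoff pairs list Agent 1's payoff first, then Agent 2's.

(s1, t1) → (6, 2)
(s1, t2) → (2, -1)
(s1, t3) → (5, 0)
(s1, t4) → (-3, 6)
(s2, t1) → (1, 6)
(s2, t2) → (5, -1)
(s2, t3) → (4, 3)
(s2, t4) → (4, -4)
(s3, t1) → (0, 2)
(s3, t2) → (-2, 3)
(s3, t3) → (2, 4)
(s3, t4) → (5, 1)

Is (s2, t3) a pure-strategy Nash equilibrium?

Holding Agent 2 at t3: Agent 1 gets 4 from s2 but could get 5 by switching to s1. Agent 1 has a profitable deviation.

No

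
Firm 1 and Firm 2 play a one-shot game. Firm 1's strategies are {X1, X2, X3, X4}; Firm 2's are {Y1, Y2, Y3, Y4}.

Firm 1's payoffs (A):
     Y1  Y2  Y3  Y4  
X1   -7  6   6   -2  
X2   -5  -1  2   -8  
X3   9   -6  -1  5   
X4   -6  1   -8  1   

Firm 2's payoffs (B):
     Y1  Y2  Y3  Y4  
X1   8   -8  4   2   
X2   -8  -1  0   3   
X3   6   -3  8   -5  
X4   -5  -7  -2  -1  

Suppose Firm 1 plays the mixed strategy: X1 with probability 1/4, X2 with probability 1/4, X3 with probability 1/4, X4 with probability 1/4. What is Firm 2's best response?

Firm 2's best reply maximizes expected payoff against the mix.
Y1: (1/4)·8 + (1/4)·(-8) + (1/4)·6 + (1/4)·(-5) = 1/4
Y2: (1/4)·(-8) + (1/4)·(-1) + (1/4)·(-3) + (1/4)·(-7) = -19/4
Y3: (1/4)·4 + (1/4)·0 + (1/4)·8 + (1/4)·(-2) = 5/2
Y4: (1/4)·2 + (1/4)·3 + (1/4)·(-5) + (1/4)·(-1) = -1/4
Highest expected payoff is 5/2, from Y3.

Y3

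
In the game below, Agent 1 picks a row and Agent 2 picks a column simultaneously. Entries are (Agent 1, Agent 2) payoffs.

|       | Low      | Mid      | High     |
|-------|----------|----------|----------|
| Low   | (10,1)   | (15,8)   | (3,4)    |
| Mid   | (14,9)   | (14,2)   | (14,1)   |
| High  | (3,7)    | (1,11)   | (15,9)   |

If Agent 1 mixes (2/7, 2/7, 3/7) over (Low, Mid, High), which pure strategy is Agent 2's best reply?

Mid

Compute Agent 2's expected payoff from each pure strategy against the given mix.
Low: (2/7)·1 + (2/7)·9 + (3/7)·7 = 41/7
Mid: (2/7)·8 + (2/7)·2 + (3/7)·11 = 53/7
High: (2/7)·4 + (2/7)·1 + (3/7)·9 = 37/7
Highest expected payoff is 53/7, from Mid.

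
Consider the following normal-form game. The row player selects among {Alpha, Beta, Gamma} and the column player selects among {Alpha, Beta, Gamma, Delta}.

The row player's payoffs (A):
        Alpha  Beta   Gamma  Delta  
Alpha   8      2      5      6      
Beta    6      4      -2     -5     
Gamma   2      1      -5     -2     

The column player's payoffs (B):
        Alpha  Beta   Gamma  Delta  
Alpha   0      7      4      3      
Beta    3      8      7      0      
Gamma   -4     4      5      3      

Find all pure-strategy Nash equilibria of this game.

(Beta, Beta)

Find each player's best response to every opponent strategy; NE are the intersections.
The row player's best responses — vs Alpha: Alpha (payoff 8); vs Beta: Beta (payoff 4); vs Gamma: Alpha (payoff 5); vs Delta: Alpha (payoff 6).
The column player's best responses — vs Alpha: Beta (payoff 7); vs Beta: Beta (payoff 8); vs Gamma: Gamma (payoff 5).
The only mutual best response is (Beta, Beta); neither player gains by switching there.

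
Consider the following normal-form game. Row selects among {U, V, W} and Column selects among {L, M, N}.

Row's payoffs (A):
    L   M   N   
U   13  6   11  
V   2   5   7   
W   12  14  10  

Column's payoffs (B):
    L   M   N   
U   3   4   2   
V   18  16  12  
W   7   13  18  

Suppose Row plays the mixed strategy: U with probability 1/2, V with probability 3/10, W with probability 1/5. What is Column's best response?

M

Compute Column's expected payoff from each pure strategy against the given mix.
L: (1/2)·3 + (3/10)·18 + (1/5)·7 = 83/10
M: (1/2)·4 + (3/10)·16 + (1/5)·13 = 47/5
N: (1/2)·2 + (3/10)·12 + (1/5)·18 = 41/5
Highest expected payoff is 47/5, from M.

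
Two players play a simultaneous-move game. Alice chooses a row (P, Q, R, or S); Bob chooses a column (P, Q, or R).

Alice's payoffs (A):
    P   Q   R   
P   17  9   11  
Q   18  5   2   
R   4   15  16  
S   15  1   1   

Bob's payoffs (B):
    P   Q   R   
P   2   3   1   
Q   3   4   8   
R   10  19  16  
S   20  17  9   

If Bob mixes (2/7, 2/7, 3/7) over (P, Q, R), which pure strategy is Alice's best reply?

R

Compute Alice's expected payoff from each pure strategy against the given mix.
P: (2/7)·17 + (2/7)·9 + (3/7)·11 = 85/7
Q: (2/7)·18 + (2/7)·5 + (3/7)·2 = 52/7
R: (2/7)·4 + (2/7)·15 + (3/7)·16 = 86/7
S: (2/7)·15 + (2/7)·1 + (3/7)·1 = 5
Highest expected payoff is 86/7, from R.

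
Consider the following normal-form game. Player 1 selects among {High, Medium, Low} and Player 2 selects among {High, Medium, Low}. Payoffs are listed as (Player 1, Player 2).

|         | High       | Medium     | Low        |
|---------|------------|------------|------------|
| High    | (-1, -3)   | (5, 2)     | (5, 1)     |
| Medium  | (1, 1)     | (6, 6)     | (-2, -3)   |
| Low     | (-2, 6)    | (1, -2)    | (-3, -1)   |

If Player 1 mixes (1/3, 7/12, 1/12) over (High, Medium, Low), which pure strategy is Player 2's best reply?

Compute Player 2's expected payoff from each pure strategy against the given mix.
High: (1/3)·(-3) + (7/12)·1 + (1/12)·6 = 1/12
Medium: (1/3)·2 + (7/12)·6 + (1/12)·(-2) = 4
Low: (1/3)·1 + (7/12)·(-3) + (1/12)·(-1) = -3/2
Highest expected payoff is 4, from Medium.

Medium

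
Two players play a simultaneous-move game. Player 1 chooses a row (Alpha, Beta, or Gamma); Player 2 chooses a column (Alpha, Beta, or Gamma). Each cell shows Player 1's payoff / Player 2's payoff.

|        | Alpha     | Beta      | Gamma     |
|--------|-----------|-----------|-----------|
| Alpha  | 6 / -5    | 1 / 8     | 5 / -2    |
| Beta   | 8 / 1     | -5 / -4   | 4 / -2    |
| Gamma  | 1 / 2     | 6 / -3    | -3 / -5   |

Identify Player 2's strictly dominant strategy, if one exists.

A strategy is strictly dominant if it gives Player 2 a strictly higher payoff than every other strategy, against every choice by the opponent.
Alpha is not dominant: against Alpha, Beta gives 8 > -5.
Beta is not dominant: against Beta, Alpha gives 1 > -4.
Gamma is not dominant: against Alpha, Beta gives 8 > -2.
No single strategy is best against every opponent action.

No strictly dominant strategy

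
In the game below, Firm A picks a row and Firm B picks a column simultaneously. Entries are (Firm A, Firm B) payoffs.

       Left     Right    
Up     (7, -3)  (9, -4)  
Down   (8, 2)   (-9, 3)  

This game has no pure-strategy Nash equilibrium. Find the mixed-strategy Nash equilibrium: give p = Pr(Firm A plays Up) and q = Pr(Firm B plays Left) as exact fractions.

p = 1/2, q = 18/19

In a mixed NE each player is indifferent between their pure strategies, so the opponent's mix sets the indifference.
Firm B indifferent between Left and Right: p·(-3) + (1−p)·2 = p·(-4) + (1−p)·3 ⟹ 2 + (-5)p = 3 + (-7)p ⟹ p = 1/2.
Firm A indifferent between Up and Down: q·7 + (1−q)·9 = q·8 + (1−q)·(-9) ⟹ 9 + (-2)q = (-9) + 17q ⟹ q = 18/19.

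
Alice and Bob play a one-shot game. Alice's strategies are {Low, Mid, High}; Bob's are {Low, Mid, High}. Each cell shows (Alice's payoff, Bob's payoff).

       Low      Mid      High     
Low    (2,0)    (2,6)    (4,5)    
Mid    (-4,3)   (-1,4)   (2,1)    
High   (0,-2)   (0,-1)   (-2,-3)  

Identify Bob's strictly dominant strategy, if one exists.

Mid

Check whether one of Bob's strategies beats all alternatives regardless of what the opponent does.
Mid strictly dominates: vs Low: 6 > each of {0, 5}; vs Mid: 4 > each of {3, 1}; vs High: -1 > each of {-2, -3}.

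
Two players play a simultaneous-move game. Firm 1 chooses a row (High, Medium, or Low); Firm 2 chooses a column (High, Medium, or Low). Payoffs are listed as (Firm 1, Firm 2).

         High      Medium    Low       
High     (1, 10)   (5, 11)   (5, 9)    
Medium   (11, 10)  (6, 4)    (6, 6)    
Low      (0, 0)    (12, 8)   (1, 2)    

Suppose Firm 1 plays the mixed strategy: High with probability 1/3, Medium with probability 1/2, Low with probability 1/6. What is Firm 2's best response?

High

Compute Firm 2's expected payoff from each pure strategy against the given mix.
High: (1/3)·10 + (1/2)·10 + (1/6)·0 = 25/3
Medium: (1/3)·11 + (1/2)·4 + (1/6)·8 = 7
Low: (1/3)·9 + (1/2)·6 + (1/6)·2 = 19/3
Highest expected payoff is 25/3, from High.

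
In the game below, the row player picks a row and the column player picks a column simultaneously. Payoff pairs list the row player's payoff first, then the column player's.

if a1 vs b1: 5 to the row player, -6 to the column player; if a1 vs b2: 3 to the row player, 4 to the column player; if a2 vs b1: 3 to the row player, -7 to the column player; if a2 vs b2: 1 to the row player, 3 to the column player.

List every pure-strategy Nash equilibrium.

(a1, b2)

A profile is a Nash equilibrium when each player is best-responding to the other.
The row player's best responses — vs b1: a1 (payoff 5); vs b2: a1 (payoff 3).
The column player's best responses — vs a1: b2 (payoff 4); vs a2: b2 (payoff 3).
The only mutual best response is (a1, b2); neither player gains by switching there.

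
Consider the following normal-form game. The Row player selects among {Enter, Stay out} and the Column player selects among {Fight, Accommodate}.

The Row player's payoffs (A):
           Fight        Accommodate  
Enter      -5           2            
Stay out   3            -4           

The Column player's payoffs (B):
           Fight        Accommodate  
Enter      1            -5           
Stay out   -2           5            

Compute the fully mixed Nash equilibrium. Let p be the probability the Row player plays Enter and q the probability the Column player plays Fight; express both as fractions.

p = 7/13, q = 3/7

In a mixed NE each player is indifferent between their pure strategies, so the opponent's mix sets the indifference.
The Column player indifferent between Fight and Accommodate: p·1 + (1−p)·(-2) = p·(-5) + (1−p)·5 ⟹ (-2) + 3p = 5 + (-10)p ⟹ p = 7/13.
The Row player indifferent between Enter and Stay out: q·(-5) + (1−q)·2 = q·3 + (1−q)·(-4) ⟹ 2 + (-7)q = (-4) + 7q ⟹ q = 3/7.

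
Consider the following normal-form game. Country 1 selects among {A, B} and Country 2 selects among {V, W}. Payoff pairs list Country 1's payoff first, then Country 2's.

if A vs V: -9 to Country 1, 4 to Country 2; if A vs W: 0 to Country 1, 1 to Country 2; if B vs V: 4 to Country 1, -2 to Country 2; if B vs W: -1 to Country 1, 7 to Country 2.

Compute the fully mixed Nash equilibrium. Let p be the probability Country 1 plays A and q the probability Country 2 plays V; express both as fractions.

Each player's mixing probability is pinned down by making the *other* player indifferent.
Country 2 indifferent between V and W: p·4 + (1−p)·(-2) = p·1 + (1−p)·7 ⟹ (-2) + 6p = 7 + (-6)p ⟹ p = 3/4.
Country 1 indifferent between A and B: q·(-9) + (1−q)·0 = q·4 + (1−q)·(-1) ⟹ 0 + (-9)q = (-1) + 5q ⟹ q = 1/14.

p = 3/4, q = 1/14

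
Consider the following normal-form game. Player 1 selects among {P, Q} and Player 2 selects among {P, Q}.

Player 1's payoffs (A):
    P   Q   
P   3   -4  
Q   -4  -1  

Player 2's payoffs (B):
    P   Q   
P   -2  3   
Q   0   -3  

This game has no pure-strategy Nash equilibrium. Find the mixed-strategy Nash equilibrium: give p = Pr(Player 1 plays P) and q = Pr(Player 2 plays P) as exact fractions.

In a mixed NE each player is indifferent between their pure strategies, so the opponent's mix sets the indifference.
Player 2 indifferent between P and Q: p·(-2) + (1−p)·0 = p·3 + (1−p)·(-3) ⟹ 0 + (-2)p = (-3) + 6p ⟹ p = 3/8.
Player 1 indifferent between P and Q: q·3 + (1−q)·(-4) = q·(-4) + (1−q)·(-1) ⟹ (-4) + 7q = (-1) + (-3)q ⟹ q = 3/10.

p = 3/8, q = 3/10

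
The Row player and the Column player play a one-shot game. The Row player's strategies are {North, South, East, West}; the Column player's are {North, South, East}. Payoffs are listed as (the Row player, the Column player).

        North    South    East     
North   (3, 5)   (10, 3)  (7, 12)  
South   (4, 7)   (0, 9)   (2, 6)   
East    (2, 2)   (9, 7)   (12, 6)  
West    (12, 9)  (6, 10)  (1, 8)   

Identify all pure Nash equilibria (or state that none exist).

No pure-strategy Nash equilibrium

A profile is a Nash equilibrium when each player is best-responding to the other.
The Row player's best responses — vs North: West (payoff 12); vs South: North (payoff 10); vs East: East (payoff 12).
The Column player's best responses — vs North: East (payoff 12); vs South: South (payoff 9); vs East: South (payoff 7); vs West: South (payoff 10).
No cell has both players best-responding. For instance, the Row player's best reply to South is North, but against North the Column player prefers East over South.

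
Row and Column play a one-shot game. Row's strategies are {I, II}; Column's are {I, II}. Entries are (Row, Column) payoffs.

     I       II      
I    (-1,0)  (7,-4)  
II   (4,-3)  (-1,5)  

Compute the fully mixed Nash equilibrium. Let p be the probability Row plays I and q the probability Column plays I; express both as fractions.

Each player's mixing probability is pinned down by making the *other* player indifferent.
Column indifferent between I and II: p·0 + (1−p)·(-3) = p·(-4) + (1−p)·5 ⟹ (-3) + 3p = 5 + (-9)p ⟹ p = 2/3.
Row indifferent between I and II: q·(-1) + (1−q)·7 = q·4 + (1−q)·(-1) ⟹ 7 + (-8)q = (-1) + 5q ⟹ q = 8/13.

p = 2/3, q = 8/13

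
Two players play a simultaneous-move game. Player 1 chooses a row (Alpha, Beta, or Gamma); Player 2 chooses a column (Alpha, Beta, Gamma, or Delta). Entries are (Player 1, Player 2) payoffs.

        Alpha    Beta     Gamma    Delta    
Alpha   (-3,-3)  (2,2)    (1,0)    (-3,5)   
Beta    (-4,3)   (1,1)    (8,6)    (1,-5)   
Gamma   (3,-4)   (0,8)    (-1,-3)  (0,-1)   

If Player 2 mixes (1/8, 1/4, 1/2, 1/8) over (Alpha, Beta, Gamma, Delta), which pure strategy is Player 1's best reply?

Beta

Compute Player 1's expected payoff from each pure strategy against the given mix.
Alpha: (1/8)·(-3) + (1/4)·2 + (1/2)·1 + (1/8)·(-3) = 1/4
Beta: (1/8)·(-4) + (1/4)·1 + (1/2)·8 + (1/8)·1 = 31/8
Gamma: (1/8)·3 + (1/4)·0 + (1/2)·(-1) + (1/8)·0 = -1/8
Highest expected payoff is 31/8, from Beta.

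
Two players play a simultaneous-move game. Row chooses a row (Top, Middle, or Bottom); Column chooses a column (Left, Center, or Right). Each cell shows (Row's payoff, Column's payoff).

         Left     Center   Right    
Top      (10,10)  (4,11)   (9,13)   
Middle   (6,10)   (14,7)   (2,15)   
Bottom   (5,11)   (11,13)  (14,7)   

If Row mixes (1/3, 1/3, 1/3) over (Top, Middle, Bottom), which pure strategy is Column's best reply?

Column's best reply maximizes expected payoff against the mix.
Left: (1/3)·10 + (1/3)·10 + (1/3)·11 = 31/3
Center: (1/3)·11 + (1/3)·7 + (1/3)·13 = 31/3
Right: (1/3)·13 + (1/3)·15 + (1/3)·7 = 35/3
Highest expected payoff is 35/3, from Right.

Right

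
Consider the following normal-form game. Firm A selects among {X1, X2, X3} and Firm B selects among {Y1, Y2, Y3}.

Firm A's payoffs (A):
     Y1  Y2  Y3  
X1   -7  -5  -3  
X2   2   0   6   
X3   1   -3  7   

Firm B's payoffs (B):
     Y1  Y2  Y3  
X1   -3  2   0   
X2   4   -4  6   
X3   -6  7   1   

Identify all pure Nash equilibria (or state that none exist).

A profile is a Nash equilibrium when each player is best-responding to the other.
Firm A's best responses — vs Y1: X2 (payoff 2); vs Y2: X2 (payoff 0); vs Y3: X3 (payoff 7).
Firm B's best responses — vs X1: Y2 (payoff 2); vs X2: Y3 (payoff 6); vs X3: Y2 (payoff 7).
No cell has both players best-responding. For instance, Firm A's best reply to Y2 is X2, but against X2 Firm B prefers Y3 over Y2.

No pure-strategy Nash equilibrium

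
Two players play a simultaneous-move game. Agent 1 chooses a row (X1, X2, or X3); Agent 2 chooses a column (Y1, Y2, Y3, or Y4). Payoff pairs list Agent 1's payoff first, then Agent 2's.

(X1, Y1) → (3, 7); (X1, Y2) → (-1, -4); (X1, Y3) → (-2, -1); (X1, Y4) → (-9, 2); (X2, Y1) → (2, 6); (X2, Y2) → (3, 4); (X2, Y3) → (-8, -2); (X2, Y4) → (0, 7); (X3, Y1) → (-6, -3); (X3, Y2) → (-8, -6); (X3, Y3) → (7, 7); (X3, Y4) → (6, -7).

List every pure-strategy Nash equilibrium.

Find each player's best response to every opponent strategy; NE are the intersections.
Agent 1's best responses — vs Y1: X1 (payoff 3); vs Y2: X2 (payoff 3); vs Y3: X3 (payoff 7); vs Y4: X3 (payoff 6).
Agent 2's best responses — vs X1: Y1 (payoff 7); vs X2: Y4 (payoff 7); vs X3: Y3 (payoff 7).
Mutual best responses occur at (X1, Y1) and (X3, Y3); at each, neither player gains by switching.

(X1, Y1) and (X3, Y3)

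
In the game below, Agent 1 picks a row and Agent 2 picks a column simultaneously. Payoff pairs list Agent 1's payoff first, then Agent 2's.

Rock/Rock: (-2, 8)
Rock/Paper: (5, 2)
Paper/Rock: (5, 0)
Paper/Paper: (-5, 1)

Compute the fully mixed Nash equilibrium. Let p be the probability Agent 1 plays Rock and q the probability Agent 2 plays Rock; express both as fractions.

In a mixed NE each player is indifferent between their pure strategies, so the opponent's mix sets the indifference.
Agent 2 indifferent between Rock and Paper: p·8 + (1−p)·0 = p·2 + (1−p)·1 ⟹ 0 + 8p = 1 + 1p ⟹ p = 1/7.
Agent 1 indifferent between Rock and Paper: q·(-2) + (1−q)·5 = q·5 + (1−q)·(-5) ⟹ 5 + (-7)q = (-5) + 10q ⟹ q = 10/17.

p = 1/7, q = 10/17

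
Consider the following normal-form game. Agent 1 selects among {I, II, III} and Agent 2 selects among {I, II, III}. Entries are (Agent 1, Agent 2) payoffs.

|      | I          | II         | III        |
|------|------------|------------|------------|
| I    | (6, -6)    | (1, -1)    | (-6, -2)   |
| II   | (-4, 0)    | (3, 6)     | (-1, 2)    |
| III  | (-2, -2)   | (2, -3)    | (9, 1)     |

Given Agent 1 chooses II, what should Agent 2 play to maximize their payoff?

With Agent 1 fixed at II, Agent 2's payoffs are: I → 0, II → 6, III → 2.
The maximum is 6, achieved by II.

II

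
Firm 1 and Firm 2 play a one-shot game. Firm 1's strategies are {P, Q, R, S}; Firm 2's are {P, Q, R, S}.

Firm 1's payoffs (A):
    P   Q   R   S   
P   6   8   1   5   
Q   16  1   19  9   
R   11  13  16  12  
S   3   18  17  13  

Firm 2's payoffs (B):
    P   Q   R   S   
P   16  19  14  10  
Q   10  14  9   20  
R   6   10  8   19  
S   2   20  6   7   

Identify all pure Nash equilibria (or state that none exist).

A profile is a Nash equilibrium when each player is best-responding to the other.
Firm 1's best responses — vs P: Q (payoff 16); vs Q: S (payoff 18); vs R: Q (payoff 19); vs S: S (payoff 13).
Firm 2's best responses — vs P: Q (payoff 19); vs Q: S (payoff 20); vs R: S (payoff 19); vs S: Q (payoff 20).
The only mutual best response is (S, Q); neither player gains by switching there.

(S, Q)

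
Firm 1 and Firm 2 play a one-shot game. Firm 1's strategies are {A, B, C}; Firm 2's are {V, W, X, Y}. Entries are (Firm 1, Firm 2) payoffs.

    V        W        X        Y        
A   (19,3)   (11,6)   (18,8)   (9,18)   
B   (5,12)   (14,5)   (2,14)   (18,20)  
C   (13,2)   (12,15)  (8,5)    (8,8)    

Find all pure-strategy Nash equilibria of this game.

(B, Y)

Find each player's best response to every opponent strategy; NE are the intersections.
Firm 1's best responses — vs V: A (payoff 19); vs W: B (payoff 14); vs X: A (payoff 18); vs Y: B (payoff 18).
Firm 2's best responses — vs A: Y (payoff 18); vs B: Y (payoff 20); vs C: W (payoff 15).
The only mutual best response is (B, Y); neither player gains by switching there.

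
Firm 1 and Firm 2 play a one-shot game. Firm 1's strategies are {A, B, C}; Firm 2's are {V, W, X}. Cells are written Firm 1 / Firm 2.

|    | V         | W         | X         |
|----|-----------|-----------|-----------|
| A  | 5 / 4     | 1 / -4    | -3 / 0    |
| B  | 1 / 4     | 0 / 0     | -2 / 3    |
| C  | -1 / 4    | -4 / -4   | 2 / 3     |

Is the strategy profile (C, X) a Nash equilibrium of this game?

Holding Firm 2 at X: Firm 1 gets 2 from C, versus -3 from A, -2 from B. No profitable deviation for Firm 1.
Holding Firm 1 at C: Firm 2 gets 3 from X but could get 4 by switching to V. Firm 2 has a profitable deviation.

No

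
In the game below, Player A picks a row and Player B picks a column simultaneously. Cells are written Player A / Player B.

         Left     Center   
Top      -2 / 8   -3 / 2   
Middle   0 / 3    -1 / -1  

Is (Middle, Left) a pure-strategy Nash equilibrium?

Yes

Holding Player B at Left: Player A gets 0 from Middle, versus -2 from Top. No profitable deviation for Player A.
Holding Player A at Middle: Player B gets 3 from Left, versus -1 from Center. No profitable deviation for Player B either.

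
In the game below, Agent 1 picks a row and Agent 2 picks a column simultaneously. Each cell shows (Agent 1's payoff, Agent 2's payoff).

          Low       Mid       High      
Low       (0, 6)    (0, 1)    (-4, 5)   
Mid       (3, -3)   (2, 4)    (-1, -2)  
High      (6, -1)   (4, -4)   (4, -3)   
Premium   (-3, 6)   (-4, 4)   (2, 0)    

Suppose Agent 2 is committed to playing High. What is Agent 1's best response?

With Agent 2 fixed at High, Agent 1's payoffs are: Low → -4, Mid → -1, High → 4, Premium → 2.
The maximum is 4, achieved by High.

High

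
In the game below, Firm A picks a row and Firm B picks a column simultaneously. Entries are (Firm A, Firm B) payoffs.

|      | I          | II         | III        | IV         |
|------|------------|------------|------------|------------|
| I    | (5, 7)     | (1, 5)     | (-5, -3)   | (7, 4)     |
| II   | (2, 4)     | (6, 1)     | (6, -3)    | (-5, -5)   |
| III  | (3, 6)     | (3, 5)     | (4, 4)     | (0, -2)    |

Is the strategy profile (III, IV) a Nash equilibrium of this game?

No

Holding Firm B at IV: Firm A gets 0 from III but could get 7 by switching to I. Firm A has a profitable deviation.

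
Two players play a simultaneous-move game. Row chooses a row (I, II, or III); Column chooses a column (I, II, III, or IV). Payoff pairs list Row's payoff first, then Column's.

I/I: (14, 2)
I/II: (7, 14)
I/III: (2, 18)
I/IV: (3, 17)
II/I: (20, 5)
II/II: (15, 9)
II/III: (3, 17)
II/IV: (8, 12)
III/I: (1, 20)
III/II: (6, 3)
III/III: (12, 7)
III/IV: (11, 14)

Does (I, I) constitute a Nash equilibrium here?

Holding Column at I: Row gets 14 from I but could get 20 by switching to II. Row has a profitable deviation.

No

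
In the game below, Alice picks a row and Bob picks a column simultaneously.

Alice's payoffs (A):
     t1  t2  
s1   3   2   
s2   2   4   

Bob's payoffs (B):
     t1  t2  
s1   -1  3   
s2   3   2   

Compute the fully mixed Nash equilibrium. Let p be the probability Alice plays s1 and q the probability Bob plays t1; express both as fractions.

Each player's mixing probability is pinned down by making the *other* player indifferent.
Bob indifferent between t1 and t2: p·(-1) + (1−p)·3 = p·3 + (1−p)·2 ⟹ 3 + (-4)p = 2 + 1p ⟹ p = 1/5.
Alice indifferent between s1 and s2: q·3 + (1−q)·2 = q·2 + (1−q)·4 ⟹ 2 + 1q = 4 + (-2)q ⟹ q = 2/3.

p = 1/5, q = 2/3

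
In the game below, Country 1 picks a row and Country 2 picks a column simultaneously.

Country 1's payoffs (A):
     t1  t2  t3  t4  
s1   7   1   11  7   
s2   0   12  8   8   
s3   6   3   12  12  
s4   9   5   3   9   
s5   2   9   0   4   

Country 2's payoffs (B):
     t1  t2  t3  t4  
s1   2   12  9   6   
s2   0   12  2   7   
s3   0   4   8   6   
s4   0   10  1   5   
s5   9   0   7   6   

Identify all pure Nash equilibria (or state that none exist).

A profile is a Nash equilibrium when each player is best-responding to the other.
Country 1's best responses — vs t1: s4 (payoff 9); vs t2: s2 (payoff 12); vs t3: s3 (payoff 12); vs t4: s3 (payoff 12).
Country 2's best responses — vs s1: t2 (payoff 12); vs s2: t2 (payoff 12); vs s3: t3 (payoff 8); vs s4: t2 (payoff 10); vs s5: t1 (payoff 9).
Mutual best responses occur at (s2, t2) and (s3, t3); at each, neither player gains by switching.

(s2, t2) and (s3, t3)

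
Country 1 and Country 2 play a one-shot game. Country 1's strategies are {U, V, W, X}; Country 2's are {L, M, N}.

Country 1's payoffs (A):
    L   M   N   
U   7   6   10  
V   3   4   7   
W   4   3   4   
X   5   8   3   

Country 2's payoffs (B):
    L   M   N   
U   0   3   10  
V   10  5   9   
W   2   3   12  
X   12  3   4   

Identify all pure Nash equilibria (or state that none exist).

Check mutual best responses: a cell is a NE iff neither player can gain by unilaterally deviating.
Country 1's best responses — vs L: U (payoff 7); vs M: X (payoff 8); vs N: U (payoff 10).
Country 2's best responses — vs U: N (payoff 10); vs V: L (payoff 10); vs W: N (payoff 12); vs X: L (payoff 12).
The only mutual best response is (U, N); neither player gains by switching there.

(U, N)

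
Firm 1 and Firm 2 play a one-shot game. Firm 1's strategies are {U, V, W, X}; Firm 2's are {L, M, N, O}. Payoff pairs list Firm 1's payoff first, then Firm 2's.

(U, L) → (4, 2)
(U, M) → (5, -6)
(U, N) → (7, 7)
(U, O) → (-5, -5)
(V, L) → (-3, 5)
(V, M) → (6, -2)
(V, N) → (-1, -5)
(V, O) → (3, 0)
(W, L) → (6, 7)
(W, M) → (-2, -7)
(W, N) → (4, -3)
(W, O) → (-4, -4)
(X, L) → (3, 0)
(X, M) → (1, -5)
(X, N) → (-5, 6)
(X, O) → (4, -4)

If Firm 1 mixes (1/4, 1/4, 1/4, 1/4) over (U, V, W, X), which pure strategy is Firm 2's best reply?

Firm 2's best reply maximizes expected payoff against the mix.
L: (1/4)·2 + (1/4)·5 + (1/4)·7 + (1/4)·0 = 7/2
M: (1/4)·(-6) + (1/4)·(-2) + (1/4)·(-7) + (1/4)·(-5) = -5
N: (1/4)·7 + (1/4)·(-5) + (1/4)·(-3) + (1/4)·6 = 5/4
O: (1/4)·(-5) + (1/4)·0 + (1/4)·(-4) + (1/4)·(-4) = -13/4
Highest expected payoff is 7/2, from L.

L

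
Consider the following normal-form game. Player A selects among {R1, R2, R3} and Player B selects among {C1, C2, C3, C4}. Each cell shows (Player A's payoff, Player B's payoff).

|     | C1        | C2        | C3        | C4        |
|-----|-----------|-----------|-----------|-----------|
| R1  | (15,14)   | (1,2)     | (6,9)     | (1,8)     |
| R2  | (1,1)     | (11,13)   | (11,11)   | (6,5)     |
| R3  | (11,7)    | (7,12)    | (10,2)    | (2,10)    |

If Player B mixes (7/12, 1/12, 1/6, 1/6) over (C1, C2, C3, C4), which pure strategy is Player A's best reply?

Compute Player A's expected payoff from each pure strategy against the given mix.
R1: (7/12)·15 + (1/12)·1 + (1/6)·6 + (1/6)·1 = 10
R2: (7/12)·1 + (1/12)·11 + (1/6)·11 + (1/6)·6 = 13/3
R3: (7/12)·11 + (1/12)·7 + (1/6)·10 + (1/6)·2 = 9
Highest expected payoff is 10, from R1.

R1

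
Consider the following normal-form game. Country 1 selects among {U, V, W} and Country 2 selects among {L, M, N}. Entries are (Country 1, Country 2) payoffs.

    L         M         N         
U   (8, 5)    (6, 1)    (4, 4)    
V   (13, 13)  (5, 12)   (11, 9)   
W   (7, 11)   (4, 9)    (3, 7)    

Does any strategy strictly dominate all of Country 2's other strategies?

L

Check whether one of Country 2's strategies beats all alternatives regardless of what the opponent does.
L strictly dominates: vs U: 5 > each of {1, 4}; vs V: 13 > each of {12, 9}; vs W: 11 > each of {9, 7}.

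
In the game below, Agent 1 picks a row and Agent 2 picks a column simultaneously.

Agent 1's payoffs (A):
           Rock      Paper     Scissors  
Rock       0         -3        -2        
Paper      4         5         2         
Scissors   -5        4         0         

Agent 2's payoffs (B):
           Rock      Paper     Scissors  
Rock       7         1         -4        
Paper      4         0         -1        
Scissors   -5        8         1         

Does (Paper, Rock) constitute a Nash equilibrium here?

Holding Agent 2 at Rock: Agent 1 gets 4 from Paper, versus 0 from Rock, -5 from Scissors. No profitable deviation for Agent 1.
Holding Agent 1 at Paper: Agent 2 gets 4 from Rock, versus 0 from Paper, -1 from Scissors. No profitable deviation for Agent 2 either.

Yes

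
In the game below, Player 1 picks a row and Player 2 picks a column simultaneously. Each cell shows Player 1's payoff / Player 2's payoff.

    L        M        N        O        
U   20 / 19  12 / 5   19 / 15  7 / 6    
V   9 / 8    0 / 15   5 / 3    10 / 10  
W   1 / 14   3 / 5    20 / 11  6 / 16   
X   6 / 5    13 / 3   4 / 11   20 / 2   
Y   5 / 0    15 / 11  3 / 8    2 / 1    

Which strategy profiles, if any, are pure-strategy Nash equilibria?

A profile is a Nash equilibrium when each player is best-responding to the other.
Player 1's best responses — vs L: U (payoff 20); vs M: Y (payoff 15); vs N: W (payoff 20); vs O: X (payoff 20).
Player 2's best responses — vs U: L (payoff 19); vs V: M (payoff 15); vs W: O (payoff 16); vs X: N (payoff 11); vs Y: M (payoff 11).
Mutual best responses occur at (U, L) and (Y, M); at each, neither player gains by switching.

(U, L) and (Y, M)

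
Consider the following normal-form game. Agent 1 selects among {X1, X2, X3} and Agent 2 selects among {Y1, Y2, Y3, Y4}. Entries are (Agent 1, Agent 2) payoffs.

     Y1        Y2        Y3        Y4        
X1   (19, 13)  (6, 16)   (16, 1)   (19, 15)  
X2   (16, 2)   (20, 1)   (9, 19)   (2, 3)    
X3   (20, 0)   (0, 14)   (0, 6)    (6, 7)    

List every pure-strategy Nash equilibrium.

No pure-strategy Nash equilibrium

Find each player's best response to every opponent strategy; NE are the intersections.
Agent 1's best responses — vs Y1: X3 (payoff 20); vs Y2: X2 (payoff 20); vs Y3: X1 (payoff 16); vs Y4: X1 (payoff 19).
Agent 2's best responses — vs X1: Y2 (payoff 16); vs X2: Y3 (payoff 19); vs X3: Y2 (payoff 14).
No cell has both players best-responding. For instance, Agent 1's best reply to Y3 is X1, but against X1 Agent 2 prefers Y2 over Y3.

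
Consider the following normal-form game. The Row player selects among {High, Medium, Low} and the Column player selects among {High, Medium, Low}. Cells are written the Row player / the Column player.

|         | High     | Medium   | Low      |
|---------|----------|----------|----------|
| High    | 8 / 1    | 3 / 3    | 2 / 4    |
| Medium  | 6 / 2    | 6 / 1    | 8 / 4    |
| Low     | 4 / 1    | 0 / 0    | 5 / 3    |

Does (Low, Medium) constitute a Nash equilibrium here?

No

Holding the Column player at Medium: the Row player gets 0 from Low but could get 6 by switching to Medium. The Row player has a profitable deviation.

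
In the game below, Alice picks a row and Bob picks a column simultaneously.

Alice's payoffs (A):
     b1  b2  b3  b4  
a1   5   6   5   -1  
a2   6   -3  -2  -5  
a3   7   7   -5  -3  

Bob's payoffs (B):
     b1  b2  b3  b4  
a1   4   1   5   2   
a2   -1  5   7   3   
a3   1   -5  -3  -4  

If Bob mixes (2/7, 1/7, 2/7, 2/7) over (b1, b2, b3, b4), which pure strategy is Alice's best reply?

Compute Alice's expected payoff from each pure strategy against the given mix.
a1: (2/7)·5 + (1/7)·6 + (2/7)·5 + (2/7)·(-1) = 24/7
a2: (2/7)·6 + (1/7)·(-3) + (2/7)·(-2) + (2/7)·(-5) = -5/7
a3: (2/7)·7 + (1/7)·7 + (2/7)·(-5) + (2/7)·(-3) = 5/7
Highest expected payoff is 24/7, from a1.

a1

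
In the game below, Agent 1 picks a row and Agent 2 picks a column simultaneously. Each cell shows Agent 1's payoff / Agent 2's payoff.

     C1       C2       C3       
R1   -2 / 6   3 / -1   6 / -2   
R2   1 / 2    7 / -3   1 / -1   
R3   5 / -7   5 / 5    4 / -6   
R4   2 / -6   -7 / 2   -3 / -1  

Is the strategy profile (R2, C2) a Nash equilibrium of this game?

Holding Agent 2 at C2: Agent 1 gets 7 from R2, versus 3 from R1, 5 from R3, -7 from R4. No profitable deviation for Agent 1.
Holding Agent 1 at R2: Agent 2 gets -3 from C2 but could get 2 by switching to C1. Agent 2 has a profitable deviation.

No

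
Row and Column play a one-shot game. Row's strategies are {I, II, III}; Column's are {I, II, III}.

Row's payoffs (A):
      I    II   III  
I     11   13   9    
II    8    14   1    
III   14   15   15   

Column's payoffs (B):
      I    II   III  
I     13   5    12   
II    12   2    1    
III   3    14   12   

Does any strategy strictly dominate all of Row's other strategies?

III

A strategy is strictly dominant if it gives Row a strictly higher payoff than every other strategy, against every choice by the opponent.
III strictly dominates: vs I: 14 > each of {11, 8}; vs II: 15 > each of {13, 14}; vs III: 15 > each of {9, 1}.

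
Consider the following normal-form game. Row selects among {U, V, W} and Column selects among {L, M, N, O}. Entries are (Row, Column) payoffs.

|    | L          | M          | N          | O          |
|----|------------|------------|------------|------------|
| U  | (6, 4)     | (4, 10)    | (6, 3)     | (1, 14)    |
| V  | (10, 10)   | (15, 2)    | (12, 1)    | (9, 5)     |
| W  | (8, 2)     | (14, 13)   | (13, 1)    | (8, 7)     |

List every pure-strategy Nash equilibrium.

(V, L)

Check mutual best responses: a cell is a NE iff neither player can gain by unilaterally deviating.
Row's best responses — vs L: V (payoff 10); vs M: V (payoff 15); vs N: W (payoff 13); vs O: V (payoff 9).
Column's best responses — vs U: O (payoff 14); vs V: L (payoff 10); vs W: M (payoff 13).
The only mutual best response is (V, L); neither player gains by switching there.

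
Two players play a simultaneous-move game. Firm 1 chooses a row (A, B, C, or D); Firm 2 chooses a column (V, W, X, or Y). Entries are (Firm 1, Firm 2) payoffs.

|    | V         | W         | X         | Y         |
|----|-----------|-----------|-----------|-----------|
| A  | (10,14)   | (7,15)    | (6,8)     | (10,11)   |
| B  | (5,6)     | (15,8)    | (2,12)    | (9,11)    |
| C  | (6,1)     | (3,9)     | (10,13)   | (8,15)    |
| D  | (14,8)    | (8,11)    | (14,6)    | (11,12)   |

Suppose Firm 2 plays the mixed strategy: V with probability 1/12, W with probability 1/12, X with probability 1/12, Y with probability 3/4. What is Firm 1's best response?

Firm 1's best reply maximizes expected payoff against the mix.
A: (1/12)·10 + (1/12)·7 + (1/12)·6 + (3/4)·10 = 113/12
B: (1/12)·5 + (1/12)·15 + (1/12)·2 + (3/4)·9 = 103/12
C: (1/12)·6 + (1/12)·3 + (1/12)·10 + (3/4)·8 = 91/12
D: (1/12)·14 + (1/12)·8 + (1/12)·14 + (3/4)·11 = 45/4
Highest expected payoff is 45/4, from D.

D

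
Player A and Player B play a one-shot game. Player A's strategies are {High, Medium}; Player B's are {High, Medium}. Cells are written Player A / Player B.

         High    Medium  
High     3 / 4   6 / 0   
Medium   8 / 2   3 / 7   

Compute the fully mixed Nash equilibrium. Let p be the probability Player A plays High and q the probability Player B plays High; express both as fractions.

Each player's mixing probability is pinned down by making the *other* player indifferent.
Player B indifferent between High and Medium: p·4 + (1−p)·2 = p·0 + (1−p)·7 ⟹ 2 + 2p = 7 + (-7)p ⟹ p = 5/9.
Player A indifferent between High and Medium: q·3 + (1−q)·6 = q·8 + (1−q)·3 ⟹ 6 + (-3)q = 3 + 5q ⟹ q = 3/8.

p = 5/9, q = 3/8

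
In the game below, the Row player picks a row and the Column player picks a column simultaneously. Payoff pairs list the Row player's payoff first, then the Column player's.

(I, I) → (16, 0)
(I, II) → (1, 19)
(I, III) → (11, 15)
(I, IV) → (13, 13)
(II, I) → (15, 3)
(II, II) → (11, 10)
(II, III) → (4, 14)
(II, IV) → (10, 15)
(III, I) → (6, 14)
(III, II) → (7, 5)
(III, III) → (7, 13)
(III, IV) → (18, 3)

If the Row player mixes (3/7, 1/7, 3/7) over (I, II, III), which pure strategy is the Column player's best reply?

III

Compute the Column player's expected payoff from each pure strategy against the given mix.
I: (3/7)·0 + (1/7)·3 + (3/7)·14 = 45/7
II: (3/7)·19 + (1/7)·10 + (3/7)·5 = 82/7
III: (3/7)·15 + (1/7)·14 + (3/7)·13 = 14
IV: (3/7)·13 + (1/7)·15 + (3/7)·3 = 9
Highest expected payoff is 14, from III.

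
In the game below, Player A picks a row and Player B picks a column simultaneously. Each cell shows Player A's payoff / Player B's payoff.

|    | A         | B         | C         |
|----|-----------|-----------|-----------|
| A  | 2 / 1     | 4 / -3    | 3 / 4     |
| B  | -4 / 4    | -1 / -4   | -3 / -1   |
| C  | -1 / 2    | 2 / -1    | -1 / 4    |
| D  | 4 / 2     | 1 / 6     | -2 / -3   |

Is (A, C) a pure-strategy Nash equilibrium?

Holding Player B at C: Player A gets 3 from A, versus -3 from B, -1 from C, -2 from D. No profitable deviation for Player A.
Holding Player A at A: Player B gets 4 from C, versus 1 from A, -3 from B. No profitable deviation for Player B either.

Yes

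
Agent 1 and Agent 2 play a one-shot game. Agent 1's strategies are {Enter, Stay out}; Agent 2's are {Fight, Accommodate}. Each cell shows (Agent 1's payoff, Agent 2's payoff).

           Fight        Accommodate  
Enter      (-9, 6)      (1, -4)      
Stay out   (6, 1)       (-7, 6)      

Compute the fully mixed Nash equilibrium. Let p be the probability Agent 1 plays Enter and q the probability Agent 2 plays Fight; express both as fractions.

p = 1/3, q = 8/23

Each player's mixing probability is pinned down by making the *other* player indifferent.
Agent 2 indifferent between Fight and Accommodate: p·6 + (1−p)·1 = p·(-4) + (1−p)·6 ⟹ 1 + 5p = 6 + (-10)p ⟹ p = 1/3.
Agent 1 indifferent between Enter and Stay out: q·(-9) + (1−q)·1 = q·6 + (1−q)·(-7) ⟹ 1 + (-10)q = (-7) + 13q ⟹ q = 8/23.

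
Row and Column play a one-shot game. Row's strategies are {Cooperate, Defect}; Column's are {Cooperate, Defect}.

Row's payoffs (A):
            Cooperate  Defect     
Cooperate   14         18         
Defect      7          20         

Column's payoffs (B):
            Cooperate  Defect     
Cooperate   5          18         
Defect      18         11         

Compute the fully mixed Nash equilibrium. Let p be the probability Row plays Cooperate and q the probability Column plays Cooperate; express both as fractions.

p = 7/20, q = 2/9

Each player's mixing probability is pinned down by making the *other* player indifferent.
Column indifferent between Cooperate and Defect: p·5 + (1−p)·18 = p·18 + (1−p)·11 ⟹ 18 + (-13)p = 11 + 7p ⟹ p = 7/20.
Row indifferent between Cooperate and Defect: q·14 + (1−q)·18 = q·7 + (1−q)·20 ⟹ 18 + (-4)q = 20 + (-13)q ⟹ q = 2/9.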